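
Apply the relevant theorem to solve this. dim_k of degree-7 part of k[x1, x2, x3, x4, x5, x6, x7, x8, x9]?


C(d+n-1,n-1)=C(15,8)=6435


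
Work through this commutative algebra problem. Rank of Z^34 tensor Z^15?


rank(M(x)N) = rank(M)*rank(N)
34*15 = 510


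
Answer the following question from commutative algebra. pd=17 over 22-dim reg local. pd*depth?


pd+depth=22
depth=22-17=5
pd*depth=17*5=85


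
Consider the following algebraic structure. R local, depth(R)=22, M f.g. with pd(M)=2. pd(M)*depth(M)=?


pd+depth=22
depth=22-2=20
pd*depth=2*20=40


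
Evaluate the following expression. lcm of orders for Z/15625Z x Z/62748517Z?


Exponent = lcm of the cyclic orders; pairwise coprime => product.
5^6*13^7=15625*62748517=980445578125


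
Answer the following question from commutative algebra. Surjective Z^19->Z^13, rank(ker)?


rank(ker) = 19-13 = 6


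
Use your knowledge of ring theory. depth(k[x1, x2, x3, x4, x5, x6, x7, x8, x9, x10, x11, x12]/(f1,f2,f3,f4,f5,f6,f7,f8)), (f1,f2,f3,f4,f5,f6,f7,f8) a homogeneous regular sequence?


depth(R)=12
depth(R/I)=12-8=4


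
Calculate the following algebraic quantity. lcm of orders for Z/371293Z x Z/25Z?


Exponent = lcm of the cyclic orders; pairwise coprime => product.
13^5*5^2=371293*25=9282325


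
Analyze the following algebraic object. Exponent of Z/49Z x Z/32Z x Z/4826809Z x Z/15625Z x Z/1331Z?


Exponent = lcm of the cyclic orders; pairwise coprime => product.
7^2*2^5*13^6*5^6*11^3=49*32*4826809*15625*1331=157399828085500000


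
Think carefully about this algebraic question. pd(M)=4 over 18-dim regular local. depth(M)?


pd+depth=depth(R)=18
depth=18-4=14


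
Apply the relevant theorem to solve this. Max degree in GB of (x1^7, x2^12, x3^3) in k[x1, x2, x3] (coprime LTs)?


Pure powers, coprime LTs => already GB.
Degrees: 7, 12, 3
Max=12


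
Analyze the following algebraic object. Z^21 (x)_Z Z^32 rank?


rank(M(x)N) = rank(M)*rank(N)
21*32 = 672


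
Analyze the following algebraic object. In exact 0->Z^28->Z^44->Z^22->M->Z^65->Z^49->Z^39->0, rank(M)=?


Alt sum=0:
(-1)^0*28 + (-1)^1*44 + (-1)^2*22 + (-1)^3*? + (-1)^4*65 + (-1)^5*49 + (-1)^6*39=0
rank(M)=61


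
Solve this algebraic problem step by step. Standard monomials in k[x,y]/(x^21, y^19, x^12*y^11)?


k[x,y]/I, I = (x^21, y^19, x^12*y^11)
Rect: 21x19=399. Corner: (21-12)x(19-11)=72.
dim = 399-72 = 327


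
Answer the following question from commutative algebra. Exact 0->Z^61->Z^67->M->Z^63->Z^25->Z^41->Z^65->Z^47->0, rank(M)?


Alt sum=0:
(-1)^0*61 + (-1)^1*67 + (-1)^2*? + (-1)^3*63 + (-1)^4*25 + (-1)^5*41 + (-1)^6*65 + (-1)^7*47=0
rank(M)=67


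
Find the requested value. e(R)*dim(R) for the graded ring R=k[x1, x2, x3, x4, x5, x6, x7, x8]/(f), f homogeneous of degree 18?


e(R)=deg(f)=18, dim(R)=8-1=7
e*dim=18*7=126


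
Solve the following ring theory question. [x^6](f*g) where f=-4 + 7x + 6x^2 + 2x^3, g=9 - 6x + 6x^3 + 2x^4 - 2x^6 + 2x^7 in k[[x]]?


[x^6] = sum a_i*b_j, i+j=6
  -4*-2=8
  6*2=12
  2*6=12
Sum=32


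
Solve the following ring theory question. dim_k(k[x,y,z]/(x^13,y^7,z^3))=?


Basis: x^iy^jz^k, i<13,j<7,k<3
13*7*3=273


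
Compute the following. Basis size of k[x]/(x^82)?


Basis: 1,x,...,x^81
dim=82


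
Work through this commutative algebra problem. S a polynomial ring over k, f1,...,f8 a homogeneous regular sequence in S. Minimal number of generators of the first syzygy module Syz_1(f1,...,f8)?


Regular sequence => Koszul complex is the minimal free resolution.
Syz_1 minimally generated by Koszul relations f_i*e_j - f_j*e_i (i<j): mu(Syz_1) = beta_2 = C(m,2) = m(m-1)/2
m=8
8*7/2 = 28


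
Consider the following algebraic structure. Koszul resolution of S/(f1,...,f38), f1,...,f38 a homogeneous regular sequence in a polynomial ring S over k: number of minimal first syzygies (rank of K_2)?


Regular sequence => Koszul complex is the minimal free resolution.
Syz_1 minimally generated by Koszul relations f_i*e_j - f_j*e_i (i<j): mu(Syz_1) = beta_2 = C(m,2) = m(m-1)/2
m=38
38*37/2 = 703


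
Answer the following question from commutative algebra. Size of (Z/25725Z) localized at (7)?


7-primary part: 25725=7^3*75
Size=7^3=343


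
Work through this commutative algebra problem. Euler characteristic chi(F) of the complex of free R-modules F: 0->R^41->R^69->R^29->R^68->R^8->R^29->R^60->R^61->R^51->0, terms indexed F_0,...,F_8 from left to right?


chi = sum (-1)^i * rank:
(-1)^0*41=41
(-1)^1*69=-69
(-1)^2*29=29
(-1)^3*68=-68
(-1)^4*8=8
(-1)^5*29=-29
(-1)^6*60=60
(-1)^7*61=-61
(-1)^8*51=51
chi=-38


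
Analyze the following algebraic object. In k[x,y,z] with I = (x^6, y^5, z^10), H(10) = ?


Need i<6, j<5, k<10 with i+j+k=10.
For each i, j ranges over max(0,10-i-9)..min(4,10-i):
  i=0: j in [1,4] -> 4
  i=1: j in [0,4] -> 5
  i=2: j in [0,4] -> 5
  i=3: j in [0,4] -> 5
  i=4: j in [0,4] -> 5
  i=5: j in [0,4] -> 5
H(10) = 4+5+5+5+5+5 = 29


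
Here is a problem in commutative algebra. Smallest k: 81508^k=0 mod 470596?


81508^k mod 470596:
k=1: 81508
k=2: 150332
k=3: 352604
k=4: 278516
k=5: 201684
k=6: 0
First zero at k = 6


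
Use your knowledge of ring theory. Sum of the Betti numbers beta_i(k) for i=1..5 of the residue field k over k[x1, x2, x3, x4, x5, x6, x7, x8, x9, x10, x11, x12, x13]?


Koszul resolution: beta_i(k)=C(n,i), n=13
C(13,1)=13, C(13,2)=78, C(13,3)=286, C(13,4)=715, C(13,5)=1287
Sum=2379


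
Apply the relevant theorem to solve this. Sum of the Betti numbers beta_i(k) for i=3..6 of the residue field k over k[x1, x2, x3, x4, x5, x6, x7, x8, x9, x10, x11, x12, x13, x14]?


Koszul resolution: beta_i(k)=C(n,i), n=14
C(14,3)=364, C(14,4)=1001, C(14,5)=2002, C(14,6)=3003
Sum=6370


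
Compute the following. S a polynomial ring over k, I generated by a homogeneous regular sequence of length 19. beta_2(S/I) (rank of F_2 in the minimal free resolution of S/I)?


Regular sequence => Koszul complex is the minimal free resolution.
Syz_1 minimally generated by Koszul relations f_i*e_j - f_j*e_i (i<j): mu(Syz_1) = beta_2 = C(m,2) = m(m-1)/2
m=19
19*18/2 = 171


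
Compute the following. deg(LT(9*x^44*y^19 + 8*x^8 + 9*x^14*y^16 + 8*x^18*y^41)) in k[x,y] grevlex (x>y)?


LT: 9*x^44*y^19
deg_x=44, deg_y=19
Total=44+19=63


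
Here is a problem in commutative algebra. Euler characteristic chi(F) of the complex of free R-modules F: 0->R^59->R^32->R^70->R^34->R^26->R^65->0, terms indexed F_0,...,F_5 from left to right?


chi = sum (-1)^i * rank:
(-1)^0*59=59
(-1)^1*32=-32
(-1)^2*70=70
(-1)^3*34=-34
(-1)^4*26=26
(-1)^5*65=-65
chi=24


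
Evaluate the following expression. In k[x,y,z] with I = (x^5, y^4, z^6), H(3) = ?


Need i<5, j<4, k<6 with i+j+k=3.
For each i, j ranges over max(0,3-i-5)..min(3,3-i):
  i=0: j in [0,3] -> 4
  i=1: j in [0,2] -> 3
  i=2: j in [0,1] -> 2
  i=3: j in [0,0] -> 1
H(3) = 4+3+2+1 = 10


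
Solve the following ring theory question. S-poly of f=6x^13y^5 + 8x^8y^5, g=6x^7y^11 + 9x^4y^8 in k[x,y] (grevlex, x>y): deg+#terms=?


LT(f)=6x^13y^5, LT(g)=6x^7y^11
lcm(LM)=x^13y^11
S(f,g) (scaled by 36 to clear denominators) = 6y^6*f - 6x^6*g = 48x^8y^11 - 54x^10y^8
2 terms, deg 19.
19+2=21


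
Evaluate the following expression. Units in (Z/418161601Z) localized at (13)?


Local ring = Z/28561Z.
phi(28561) = 13^3*(13-1) = 26364


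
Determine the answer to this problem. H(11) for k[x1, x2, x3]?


C(d+n-1,n-1)=C(13,2)=78


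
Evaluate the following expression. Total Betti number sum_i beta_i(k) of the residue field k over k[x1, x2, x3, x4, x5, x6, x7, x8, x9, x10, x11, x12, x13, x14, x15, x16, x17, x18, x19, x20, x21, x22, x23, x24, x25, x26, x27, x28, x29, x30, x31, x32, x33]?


Koszul resolution: beta_i(k)=C(n,i), n=33
sum_i C(33,i) = 2^33 = 8589934592


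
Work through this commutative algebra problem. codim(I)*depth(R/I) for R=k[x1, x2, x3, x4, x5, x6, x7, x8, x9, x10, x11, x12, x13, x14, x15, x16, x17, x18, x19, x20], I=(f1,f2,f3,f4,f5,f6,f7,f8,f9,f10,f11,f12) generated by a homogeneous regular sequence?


codim=12, depth=dim(R/I)=20-12=8
Product=12*8=96


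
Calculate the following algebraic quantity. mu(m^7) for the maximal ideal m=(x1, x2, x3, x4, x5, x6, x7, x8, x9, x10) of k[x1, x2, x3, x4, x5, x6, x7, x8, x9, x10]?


Graded Nakayama: mu(m^d) = dim_k (m^d/m^(d+1)) = #degree-7 monomials in 10 vars
C(n+d-1,d)=C(16,7)=11440


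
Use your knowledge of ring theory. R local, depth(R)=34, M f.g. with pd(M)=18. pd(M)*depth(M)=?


pd+depth=34
depth=34-18=16
pd*depth=18*16=288


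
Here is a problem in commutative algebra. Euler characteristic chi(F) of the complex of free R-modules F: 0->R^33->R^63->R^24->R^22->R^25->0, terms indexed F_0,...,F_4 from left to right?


chi = sum (-1)^i * rank:
(-1)^0*33=33
(-1)^1*63=-63
(-1)^2*24=24
(-1)^3*22=-22
(-1)^4*25=25
chi=-3


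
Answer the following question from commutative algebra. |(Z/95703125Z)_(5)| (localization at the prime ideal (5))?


5-primary part: 95703125=5^9*49
Size=5^9=1953125


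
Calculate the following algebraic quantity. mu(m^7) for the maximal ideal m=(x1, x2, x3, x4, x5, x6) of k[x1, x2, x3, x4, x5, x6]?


Graded Nakayama: mu(m^d) = dim_k (m^d/m^(d+1)) = #degree-7 monomials in 6 vars
C(n+d-1,d)=C(12,7)=792


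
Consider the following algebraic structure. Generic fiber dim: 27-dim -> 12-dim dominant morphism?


dim(fiber)=dim(X)-dim(Y)=27-12=15


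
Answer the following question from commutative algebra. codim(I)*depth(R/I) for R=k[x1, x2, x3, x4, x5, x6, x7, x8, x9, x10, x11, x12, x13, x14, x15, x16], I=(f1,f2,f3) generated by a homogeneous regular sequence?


codim=3, depth=dim(R/I)=16-3=13
Product=3*13=39


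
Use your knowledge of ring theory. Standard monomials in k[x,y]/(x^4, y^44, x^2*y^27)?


k[x,y]/I, I = (x^4, y^44, x^2*y^27)
Rect: 4x44=176. Corner: (4-2)x(44-27)=34.
dim = 176-34 = 142


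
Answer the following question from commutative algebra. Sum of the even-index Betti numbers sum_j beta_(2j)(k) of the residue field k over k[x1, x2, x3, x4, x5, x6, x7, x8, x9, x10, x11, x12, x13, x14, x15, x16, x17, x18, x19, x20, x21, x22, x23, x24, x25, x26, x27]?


Koszul resolution: beta_i(k)=C(n,i), n=27
sum_even C(27,i) = 2^(n-1) = 2^26 = 67108864


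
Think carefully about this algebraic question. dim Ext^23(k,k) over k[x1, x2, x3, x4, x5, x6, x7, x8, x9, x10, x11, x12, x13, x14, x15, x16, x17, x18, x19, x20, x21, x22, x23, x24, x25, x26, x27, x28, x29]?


C(n,i)=C(29,23)=475020


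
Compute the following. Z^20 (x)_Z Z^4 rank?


rank(M(x)N) = rank(M)*rank(N)
20*4 = 80


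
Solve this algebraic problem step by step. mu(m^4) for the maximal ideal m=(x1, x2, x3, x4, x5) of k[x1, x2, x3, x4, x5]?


Graded Nakayama: mu(m^d) = dim_k (m^d/m^(d+1)) = #degree-4 monomials in 5 vars
C(n+d-1,d)=C(8,4)=70


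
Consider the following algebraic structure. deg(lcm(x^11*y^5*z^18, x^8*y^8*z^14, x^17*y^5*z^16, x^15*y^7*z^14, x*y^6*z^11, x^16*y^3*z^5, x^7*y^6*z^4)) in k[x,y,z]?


lcm = componentwise max:
x: max(11,8,17,15,1,16,7)=17
y: max(5,8,5,7,6,3,6)=8
z: max(18,14,16,14,11,5,4)=18
Total=17+8+18=43


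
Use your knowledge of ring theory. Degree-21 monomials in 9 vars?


C(d+n-1,n-1)=C(29,8)=4292145


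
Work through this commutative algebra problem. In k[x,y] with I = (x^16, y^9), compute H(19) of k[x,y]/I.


k[x,y], I = (x^16, y^9), d = 19
Need i < 16 and d-i < 9.
Range: 11 <= i <= 15.
H(19) = 5


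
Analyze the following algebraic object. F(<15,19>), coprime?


gcd(15,19)=1 => F=ab-a-b=15*19-15-19=285-34=251


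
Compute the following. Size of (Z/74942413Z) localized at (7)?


7-primary part: 74942413=7^8*13
Size=7^8=5764801


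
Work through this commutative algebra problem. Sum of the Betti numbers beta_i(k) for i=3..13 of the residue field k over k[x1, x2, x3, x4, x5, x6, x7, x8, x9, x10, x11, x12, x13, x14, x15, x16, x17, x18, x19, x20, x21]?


Koszul resolution: beta_i(k)=C(n,i), n=21
C(21,3)=1330, C(21,4)=5985, C(21,5)=20349, C(21,6)=54264, C(21,7)=116280, C(21,8)=203490, C(21,9)=293930, C(21,10)=352716, C(21,11)=352716, C(21,12)=293930, C(21,13)=203490
Sum=1898480


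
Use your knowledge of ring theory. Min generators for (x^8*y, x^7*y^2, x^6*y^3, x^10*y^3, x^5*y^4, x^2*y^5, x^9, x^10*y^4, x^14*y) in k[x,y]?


Remove redundant (divisible by others).
x^10*y^4 redundant.
x^14*y redundant.
x^10*y^3 redundant.
Min: x^9, x^8*y, x^7*y^2, x^6*y^3, x^5*y^4, x^2*y^5
Count=6


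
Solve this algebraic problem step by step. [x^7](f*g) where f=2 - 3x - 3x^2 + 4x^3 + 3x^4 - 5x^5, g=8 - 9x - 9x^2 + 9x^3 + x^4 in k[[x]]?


[x^7] = sum a_i*b_j, i+j=7
  4*1=4
  3*9=27
  -5*-9=45
Sum=76


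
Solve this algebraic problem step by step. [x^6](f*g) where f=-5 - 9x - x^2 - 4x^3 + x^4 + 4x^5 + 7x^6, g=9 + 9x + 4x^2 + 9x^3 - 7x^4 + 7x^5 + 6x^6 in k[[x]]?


[x^6] = sum a_i*b_j, i+j=6
  -5*6=-30
  -9*7=-63
  -1*-7=7
  -4*9=-36
  1*4=4
  4*9=36
  7*9=63
Sum=-19


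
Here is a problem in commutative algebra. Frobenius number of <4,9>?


gcd(4,9)=1 => F=ab-a-b=4*9-4-9=36-13=23


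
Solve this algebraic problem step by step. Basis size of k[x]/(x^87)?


Basis: 1,x,...,x^86
dim=87


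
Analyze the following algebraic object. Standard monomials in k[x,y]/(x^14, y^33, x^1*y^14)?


k[x,y]/I, I = (x^14, y^33, x^1*y^14)
Rect: 14x33=462. Corner: (14-1)x(33-14)=247.
dim = 462-247 = 215


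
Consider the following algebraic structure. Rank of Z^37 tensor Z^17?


rank(M(x)N) = rank(M)*rank(N)
37*17 = 629


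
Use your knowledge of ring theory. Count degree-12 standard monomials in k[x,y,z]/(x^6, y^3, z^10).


Need i<6, j<3, k<10 with i+j+k=12.
For each i, j ranges over max(0,12-i-9)..min(2,12-i):
  i=0: j in [3,2] -> 0
  i=1: j in [2,2] -> 1
  i=2: j in [1,2] -> 2
  i=3: j in [0,2] -> 3
  i=4: j in [0,2] -> 3
  i=5: j in [0,2] -> 3
H(12) = 0+1+2+3+3+3 = 12


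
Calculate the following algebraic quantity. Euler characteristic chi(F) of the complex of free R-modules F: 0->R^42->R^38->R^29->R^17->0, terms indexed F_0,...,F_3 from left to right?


chi = sum (-1)^i * rank:
(-1)^0*42=42
(-1)^1*38=-38
(-1)^2*29=29
(-1)^3*17=-17
chi=16


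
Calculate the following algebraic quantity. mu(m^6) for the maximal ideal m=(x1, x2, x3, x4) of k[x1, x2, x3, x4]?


Graded Nakayama: mu(m^d) = dim_k (m^d/m^(d+1)) = #degree-6 monomials in 4 vars
C(n+d-1,d)=C(9,6)=84


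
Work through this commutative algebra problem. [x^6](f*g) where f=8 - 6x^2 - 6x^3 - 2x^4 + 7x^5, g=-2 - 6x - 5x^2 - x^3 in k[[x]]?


[x^6] = sum a_i*b_j, i+j=6
  -6*-1=6
  -2*-5=10
  7*-6=-42
Sum=-26


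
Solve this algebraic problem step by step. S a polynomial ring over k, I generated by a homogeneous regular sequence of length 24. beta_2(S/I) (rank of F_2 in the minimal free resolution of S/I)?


Regular sequence => Koszul complex is the minimal free resolution.
Syz_1 minimally generated by Koszul relations f_i*e_j - f_j*e_i (i<j): mu(Syz_1) = beta_2 = C(m,2) = m(m-1)/2
m=24
24*23/2 = 276


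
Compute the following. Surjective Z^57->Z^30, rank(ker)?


rank(ker) = 57-30 = 27


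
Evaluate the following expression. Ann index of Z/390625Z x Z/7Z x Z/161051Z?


Exponent = lcm of the cyclic orders; pairwise coprime => product.
5^8*7^1*11^5=390625*7*161051=440373828125


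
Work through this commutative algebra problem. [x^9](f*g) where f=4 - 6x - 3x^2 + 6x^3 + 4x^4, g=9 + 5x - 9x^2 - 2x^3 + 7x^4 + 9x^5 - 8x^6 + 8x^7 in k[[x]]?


[x^9] = sum a_i*b_j, i+j=9
  -3*8=-24
  6*-8=-48
  4*9=36
Sum=-36


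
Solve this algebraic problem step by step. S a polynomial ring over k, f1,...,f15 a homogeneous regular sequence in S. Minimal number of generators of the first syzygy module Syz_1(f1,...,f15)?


Regular sequence => Koszul complex is the minimal free resolution.
Syz_1 minimally generated by Koszul relations f_i*e_j - f_j*e_i (i<j): mu(Syz_1) = beta_2 = C(m,2) = m(m-1)/2
m=15
15*14/2 = 105


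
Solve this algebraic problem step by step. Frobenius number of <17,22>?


gcd(17,22)=1 => F=ab-a-b=17*22-17-22=374-39=335


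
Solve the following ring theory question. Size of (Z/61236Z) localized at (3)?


3-primary part: 61236=3^7*28
Size=3^7=2187


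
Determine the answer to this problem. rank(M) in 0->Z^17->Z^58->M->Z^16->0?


Alt sum=0:
(-1)^0*17 + (-1)^1*58 + (-1)^2*? + (-1)^3*16=0
rank(M)=57


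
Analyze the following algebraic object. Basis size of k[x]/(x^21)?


Basis: 1,x,...,x^20
dim=21


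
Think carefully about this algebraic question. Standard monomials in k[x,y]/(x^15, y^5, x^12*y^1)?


k[x,y]/I, I = (x^15, y^5, x^12*y^1)
Rect: 15x5=75. Corner: (15-12)x(5-1)=12.
dim = 75-12 = 63


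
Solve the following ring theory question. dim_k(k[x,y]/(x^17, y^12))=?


Basis: x^i*y^j, i<17, j<12
17*12=204


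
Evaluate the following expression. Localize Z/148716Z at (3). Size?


3-primary part: 148716=3^7*68
Size=3^7=2187


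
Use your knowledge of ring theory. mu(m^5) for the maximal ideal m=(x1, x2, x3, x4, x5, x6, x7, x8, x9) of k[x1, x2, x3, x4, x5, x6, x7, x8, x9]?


Graded Nakayama: mu(m^d) = dim_k (m^d/m^(d+1)) = #degree-5 monomials in 9 vars
C(n+d-1,d)=C(13,5)=1287


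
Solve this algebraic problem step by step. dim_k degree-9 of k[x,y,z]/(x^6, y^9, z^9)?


Need i<6, j<9, k<9 with i+j+k=9.
For each i, j ranges over max(0,9-i-8)..min(8,9-i):
  i=0: j in [1,8] -> 8
  i=1: j in [0,8] -> 9
  i=2: j in [0,7] -> 8
  i=3: j in [0,6] -> 7
  i=4: j in [0,5] -> 6
  i=5: j in [0,4] -> 5
H(9) = 8+9+8+7+6+5 = 43


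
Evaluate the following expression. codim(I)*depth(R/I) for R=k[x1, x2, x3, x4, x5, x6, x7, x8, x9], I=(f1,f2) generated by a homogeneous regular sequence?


codim=2, depth=dim(R/I)=9-2=7
Product=2*7=14


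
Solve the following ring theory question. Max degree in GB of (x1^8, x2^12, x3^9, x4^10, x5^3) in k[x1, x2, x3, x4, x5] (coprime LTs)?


Pure powers, coprime LTs => already GB.
Degrees: 8, 12, 9, 10, 3
Max=12


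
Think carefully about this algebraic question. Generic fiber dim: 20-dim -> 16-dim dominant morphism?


dim(fiber)=dim(X)-dim(Y)=20-16=4


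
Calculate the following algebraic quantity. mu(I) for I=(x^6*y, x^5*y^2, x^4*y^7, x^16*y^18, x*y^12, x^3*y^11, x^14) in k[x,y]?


Remove redundant (divisible by others).
x^16*y^18 redundant.
Min: x^14, x^6*y, x^5*y^2, x^4*y^7, x^3*y^11, x*y^12
Count=6


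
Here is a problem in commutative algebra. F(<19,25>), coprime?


gcd(19,25)=1 => F=ab-a-b=19*25-19-25=475-44=431


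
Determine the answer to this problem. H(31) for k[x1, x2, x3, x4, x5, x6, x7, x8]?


C(d+n-1,n-1)=C(38,7)=12620256


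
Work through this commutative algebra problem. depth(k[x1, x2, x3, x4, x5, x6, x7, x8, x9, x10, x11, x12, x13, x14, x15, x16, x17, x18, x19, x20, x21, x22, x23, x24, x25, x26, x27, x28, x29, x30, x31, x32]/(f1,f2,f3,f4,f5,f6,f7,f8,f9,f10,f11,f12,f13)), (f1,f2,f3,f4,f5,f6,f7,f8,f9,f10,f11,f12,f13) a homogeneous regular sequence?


depth(R)=32
depth(R/I)=32-13=19


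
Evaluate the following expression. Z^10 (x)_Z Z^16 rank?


rank(M(x)N) = rank(M)*rank(N)
10*16 = 160


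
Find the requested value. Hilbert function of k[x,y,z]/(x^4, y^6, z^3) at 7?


Need i<4, j<6, k<3 with i+j+k=7.
For each i, j ranges over max(0,7-i-2)..min(5,7-i):
  i=0: j in [5,5] -> 1
  i=1: j in [4,5] -> 2
  i=2: j in [3,5] -> 3
  i=3: j in [2,4] -> 3
H(7) = 1+2+3+3 = 9


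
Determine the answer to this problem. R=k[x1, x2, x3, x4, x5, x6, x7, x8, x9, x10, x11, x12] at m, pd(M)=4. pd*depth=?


pd+depth=12
depth=12-4=8
pd*depth=4*8=32


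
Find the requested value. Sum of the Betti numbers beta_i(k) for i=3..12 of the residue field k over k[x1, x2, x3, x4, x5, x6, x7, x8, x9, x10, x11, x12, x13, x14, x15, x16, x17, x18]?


Koszul resolution: beta_i(k)=C(n,i), n=18
C(18,3)=816, C(18,4)=3060, C(18,5)=8568, C(18,6)=18564, C(18,7)=31824, C(18,8)=43758, C(18,9)=48620, C(18,10)=43758, C(18,11)=31824, C(18,12)=18564
Sum=249356


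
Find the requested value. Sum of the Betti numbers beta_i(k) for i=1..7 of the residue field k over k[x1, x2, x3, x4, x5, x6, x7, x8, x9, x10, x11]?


Koszul resolution: beta_i(k)=C(n,i), n=11
C(11,1)=11, C(11,2)=55, C(11,3)=165, C(11,4)=330, C(11,5)=462, C(11,6)=462, C(11,7)=330
Sum=1815


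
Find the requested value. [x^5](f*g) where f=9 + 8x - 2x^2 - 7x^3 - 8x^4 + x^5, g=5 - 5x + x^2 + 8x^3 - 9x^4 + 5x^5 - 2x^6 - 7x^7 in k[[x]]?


[x^5] = sum a_i*b_j, i+j=5
  9*5=45
  8*-9=-72
  -2*8=-16
  -7*1=-7
  -8*-5=40
  1*5=5
Sum=-5


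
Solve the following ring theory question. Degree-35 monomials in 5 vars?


C(d+n-1,n-1)=C(39,4)=82251


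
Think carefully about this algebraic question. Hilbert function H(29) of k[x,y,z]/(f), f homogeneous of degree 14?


C(31,2)-C(17,2)=465-136=329


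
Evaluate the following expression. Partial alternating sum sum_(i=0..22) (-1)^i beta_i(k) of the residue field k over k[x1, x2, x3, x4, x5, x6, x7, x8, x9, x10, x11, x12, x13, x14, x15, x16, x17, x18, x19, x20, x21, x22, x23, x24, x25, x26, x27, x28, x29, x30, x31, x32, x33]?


Koszul resolution: beta_i(k)=C(n,i), n=33
sum_(i=0..p) (-1)^i C(n,i) = (-1)^p C(n-1,p)
(-1)^22*C(32,22) = (-1)^22*64512240 = 64512240


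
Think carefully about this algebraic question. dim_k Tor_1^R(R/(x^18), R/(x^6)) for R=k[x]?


Tor_1(R/I,R/J)=(I cap J)/IJ=(x^18)/(x^24)
dim=24-18=min(18,6)=6


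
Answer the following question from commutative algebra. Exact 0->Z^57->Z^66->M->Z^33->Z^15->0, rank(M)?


Alt sum=0:
(-1)^0*57 + (-1)^1*66 + (-1)^2*? + (-1)^3*33 + (-1)^4*15=0
rank(M)=27


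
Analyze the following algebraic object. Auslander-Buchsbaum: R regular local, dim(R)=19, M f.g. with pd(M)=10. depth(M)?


pd+depth=depth(R)=19
depth=19-10=9


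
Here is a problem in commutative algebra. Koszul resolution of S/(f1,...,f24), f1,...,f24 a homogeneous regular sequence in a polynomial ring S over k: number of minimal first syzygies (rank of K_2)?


Regular sequence => Koszul complex is the minimal free resolution.
Syz_1 minimally generated by Koszul relations f_i*e_j - f_j*e_i (i<j): mu(Syz_1) = beta_2 = C(m,2) = m(m-1)/2
m=24
24*23/2 = 276


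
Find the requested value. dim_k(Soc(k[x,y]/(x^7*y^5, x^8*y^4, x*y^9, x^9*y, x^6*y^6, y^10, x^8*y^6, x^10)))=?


Socle = ann(m) = span of standard monomials u with x*u, y*u in I (staircase corners).
Redundant generators: x^8*y^6
Minimal generators: x^10, x^9*y, x^8*y^4, x^7*y^5, x^6*y^6, x*y^9, y^10
Corners: y^9, x^5y^8, x^6y^5, x^7y^4, x^8y^3, x^9
Socle dim=6


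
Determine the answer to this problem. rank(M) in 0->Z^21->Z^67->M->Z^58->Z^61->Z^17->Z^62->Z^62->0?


Alt sum=0:
(-1)^0*21 + (-1)^1*67 + (-1)^2*? + (-1)^3*58 + (-1)^4*61 + (-1)^5*17 + (-1)^6*62 + (-1)^7*62=0
rank(M)=60


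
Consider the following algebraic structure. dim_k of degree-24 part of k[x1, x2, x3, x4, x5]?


C(d+n-1,n-1)=C(28,4)=20475


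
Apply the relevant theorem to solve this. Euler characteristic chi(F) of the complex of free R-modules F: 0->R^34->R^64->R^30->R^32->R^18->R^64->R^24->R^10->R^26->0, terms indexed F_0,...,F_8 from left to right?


chi = sum (-1)^i * rank:
(-1)^0*34=34
(-1)^1*64=-64
(-1)^2*30=30
(-1)^3*32=-32
(-1)^4*18=18
(-1)^5*64=-64
(-1)^6*24=24
(-1)^7*10=-10
(-1)^8*26=26
chi=-38


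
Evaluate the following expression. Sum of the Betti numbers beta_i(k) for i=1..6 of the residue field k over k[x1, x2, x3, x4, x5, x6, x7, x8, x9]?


Koszul resolution: beta_i(k)=C(n,i), n=9
C(9,1)=9, C(9,2)=36, C(9,3)=84, C(9,4)=126, C(9,5)=126, C(9,6)=84
Sum=465


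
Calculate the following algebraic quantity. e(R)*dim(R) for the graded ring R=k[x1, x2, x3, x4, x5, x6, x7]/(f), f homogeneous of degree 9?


e(R)=deg(f)=9, dim(R)=7-1=6
e*dim=9*6=54


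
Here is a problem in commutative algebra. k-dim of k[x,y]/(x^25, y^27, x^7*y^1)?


k[x,y]/I, I = (x^25, y^27, x^7*y^1)
Rect: 25x27=675. Corner: (25-7)x(27-1)=468.
dim = 675-468 = 207


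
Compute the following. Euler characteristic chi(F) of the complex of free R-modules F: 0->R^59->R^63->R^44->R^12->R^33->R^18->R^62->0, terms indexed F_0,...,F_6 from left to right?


chi = sum (-1)^i * rank:
(-1)^0*59=59
(-1)^1*63=-63
(-1)^2*44=44
(-1)^3*12=-12
(-1)^4*33=33
(-1)^5*18=-18
(-1)^6*62=62
chi=105


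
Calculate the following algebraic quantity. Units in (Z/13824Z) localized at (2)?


Local ring = Z/512Z.
phi(512) = 2^8*(2-1) = 256


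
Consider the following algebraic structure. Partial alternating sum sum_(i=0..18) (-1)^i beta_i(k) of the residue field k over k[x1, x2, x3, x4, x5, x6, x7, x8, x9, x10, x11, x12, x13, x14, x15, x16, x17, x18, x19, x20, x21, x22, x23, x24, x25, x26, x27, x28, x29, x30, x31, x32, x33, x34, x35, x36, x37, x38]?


Koszul resolution: beta_i(k)=C(n,i), n=38
sum_(i=0..p) (-1)^i C(n,i) = (-1)^p C(n-1,p)
(-1)^18*C(37,18) = (-1)^18*17672631900 = 17672631900


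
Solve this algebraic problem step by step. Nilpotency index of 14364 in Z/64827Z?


14364^k mod 64827:
k=1: 14364
k=2: 44982
k=3: 55566
k=4: 0
First zero at k = 4


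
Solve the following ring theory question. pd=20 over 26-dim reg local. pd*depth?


pd+depth=26
depth=26-20=6
pd*depth=20*6=120


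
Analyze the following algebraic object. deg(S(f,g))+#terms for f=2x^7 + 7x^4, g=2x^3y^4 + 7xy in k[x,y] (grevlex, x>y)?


LT(f)=2x^7, LT(g)=2x^3y^4
lcm(LM)=x^7y^4
S(f,g) (scaled by 4 to clear denominators) = 2y^4*f - 2x^4*g = 14x^4y^4 - 14x^5y
2 terms, deg 8.
8+2=10


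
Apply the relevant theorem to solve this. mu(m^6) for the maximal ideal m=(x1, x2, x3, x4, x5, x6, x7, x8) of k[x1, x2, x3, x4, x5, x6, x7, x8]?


Graded Nakayama: mu(m^d) = dim_k (m^d/m^(d+1)) = #degree-6 monomials in 8 vars
C(n+d-1,d)=C(13,6)=1716


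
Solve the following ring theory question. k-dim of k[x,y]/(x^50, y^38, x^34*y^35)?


k[x,y]/I, I = (x^50, y^38, x^34*y^35)
Rect: 50x38=1900. Corner: (50-34)x(38-35)=48.
dim = 1900-48 = 1852


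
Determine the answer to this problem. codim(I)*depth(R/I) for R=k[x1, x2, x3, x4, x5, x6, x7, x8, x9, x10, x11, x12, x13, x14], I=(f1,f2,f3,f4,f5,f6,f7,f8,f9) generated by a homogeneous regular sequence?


codim=9, depth=dim(R/I)=14-9=5
Product=9*5=45


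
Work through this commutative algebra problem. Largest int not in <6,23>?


gcd(6,23)=1 => F=ab-a-b=6*23-6-23=138-29=109


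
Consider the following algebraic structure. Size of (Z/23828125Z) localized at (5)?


5-primary part: 23828125=5^8*61
Size=5^8=390625


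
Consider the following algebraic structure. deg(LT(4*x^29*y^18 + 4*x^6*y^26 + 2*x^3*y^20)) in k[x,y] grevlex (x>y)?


LT: 4*x^29*y^18
deg_x=29, deg_y=18
Total=29+18=47


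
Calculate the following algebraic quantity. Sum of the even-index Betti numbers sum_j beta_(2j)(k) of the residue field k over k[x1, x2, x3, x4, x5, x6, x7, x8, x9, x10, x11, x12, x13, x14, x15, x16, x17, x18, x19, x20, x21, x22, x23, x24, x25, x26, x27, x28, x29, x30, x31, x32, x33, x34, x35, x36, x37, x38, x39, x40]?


Koszul resolution: beta_i(k)=C(n,i), n=40
sum_even C(40,i) = 2^(n-1) = 2^39 = 549755813888


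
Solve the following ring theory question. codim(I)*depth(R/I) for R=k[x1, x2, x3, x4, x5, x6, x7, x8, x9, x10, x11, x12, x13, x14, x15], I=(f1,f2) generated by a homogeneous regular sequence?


codim=2, depth=dim(R/I)=15-2=13
Product=2*13=26


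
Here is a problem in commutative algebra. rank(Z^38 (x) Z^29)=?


rank(M(x)N) = rank(M)*rank(N)
38*29 = 1102


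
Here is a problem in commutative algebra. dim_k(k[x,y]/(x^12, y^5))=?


Basis: x^i*y^j, i<12, j<5
12*5=60


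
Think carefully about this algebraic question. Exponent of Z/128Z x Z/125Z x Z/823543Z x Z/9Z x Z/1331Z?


Exponent = lcm of the cyclic orders; pairwise coprime => product.
2^7*5^3*7^7*3^2*11^3=128*125*823543*9*1331=157843545552000


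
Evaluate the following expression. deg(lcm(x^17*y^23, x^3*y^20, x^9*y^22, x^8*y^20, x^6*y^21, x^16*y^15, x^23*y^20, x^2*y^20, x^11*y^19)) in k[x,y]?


lcm = componentwise max:
x: max(17,3,9,8,6,16,23,2,11)=23
y: max(23,20,22,20,21,15,20,20,19)=23
Total=23+23=46


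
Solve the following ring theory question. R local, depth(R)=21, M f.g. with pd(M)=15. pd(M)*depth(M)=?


pd+depth=21
depth=21-15=6
pd*depth=15*6=90


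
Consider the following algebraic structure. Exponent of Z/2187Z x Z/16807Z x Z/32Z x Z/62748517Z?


Exponent = lcm of the cyclic orders; pairwise coprime => product.
3^7*7^5*2^5*13^7=2187*16807*32*62748517=73806128936126496


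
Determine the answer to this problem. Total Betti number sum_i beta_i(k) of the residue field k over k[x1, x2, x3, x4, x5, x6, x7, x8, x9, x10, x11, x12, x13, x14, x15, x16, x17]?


Koszul resolution: beta_i(k)=C(n,i), n=17
sum_i C(17,i) = 2^17 = 131072


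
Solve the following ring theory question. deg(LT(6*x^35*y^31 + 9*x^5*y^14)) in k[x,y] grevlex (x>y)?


LT: 6*x^35*y^31
deg_x=35, deg_y=31
Total=35+31=66


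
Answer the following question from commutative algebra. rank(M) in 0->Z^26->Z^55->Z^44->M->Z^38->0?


Alt sum=0:
(-1)^0*26 + (-1)^1*55 + (-1)^2*44 + (-1)^3*? + (-1)^4*38=0
rank(M)=53


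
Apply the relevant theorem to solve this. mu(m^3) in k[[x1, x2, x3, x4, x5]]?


C(n+d-1,d)=C(7,3)=35


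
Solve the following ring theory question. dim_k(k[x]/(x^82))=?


Basis: 1,x,...,x^81
dim=82


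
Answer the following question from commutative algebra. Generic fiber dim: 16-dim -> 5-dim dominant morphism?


dim(fiber)=dim(X)-dim(Y)=16-5=11


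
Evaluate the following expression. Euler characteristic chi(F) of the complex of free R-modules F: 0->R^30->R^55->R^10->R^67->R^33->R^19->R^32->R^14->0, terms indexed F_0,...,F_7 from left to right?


chi = sum (-1)^i * rank:
(-1)^0*30=30
(-1)^1*55=-55
(-1)^2*10=10
(-1)^3*67=-67
(-1)^4*33=33
(-1)^5*19=-19
(-1)^6*32=32
(-1)^7*14=-14
chi=-50


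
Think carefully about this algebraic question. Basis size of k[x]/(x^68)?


Basis: 1,x,...,x^67
dim=68


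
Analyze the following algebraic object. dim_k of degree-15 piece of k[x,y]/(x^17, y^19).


k[x,y], I = (x^17, y^19), d = 15
Need i < 17 and d-i < 19.
Range: 0 <= i <= 15.
H(15) = 16


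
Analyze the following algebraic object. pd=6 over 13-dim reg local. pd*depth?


pd+depth=13
depth=13-6=7
pd*depth=6*7=42


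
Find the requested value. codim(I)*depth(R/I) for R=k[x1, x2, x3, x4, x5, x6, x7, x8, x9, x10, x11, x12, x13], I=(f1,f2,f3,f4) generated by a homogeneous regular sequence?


codim=4, depth=dim(R/I)=13-4=9
Product=4*9=36


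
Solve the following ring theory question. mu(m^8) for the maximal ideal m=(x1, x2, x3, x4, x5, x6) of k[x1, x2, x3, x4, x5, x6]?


Graded Nakayama: mu(m^d) = dim_k (m^d/m^(d+1)) = #degree-8 monomials in 6 vars
C(n+d-1,d)=C(13,8)=1287


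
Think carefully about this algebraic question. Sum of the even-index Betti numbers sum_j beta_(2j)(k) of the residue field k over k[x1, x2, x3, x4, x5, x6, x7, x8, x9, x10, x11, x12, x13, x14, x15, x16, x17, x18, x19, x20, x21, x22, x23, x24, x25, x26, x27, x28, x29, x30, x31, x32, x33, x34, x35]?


Koszul resolution: beta_i(k)=C(n,i), n=35
sum_even C(35,i) = 2^(n-1) = 2^34 = 17179869184


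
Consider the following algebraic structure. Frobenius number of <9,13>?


gcd(9,13)=1 => F=ab-a-b=9*13-9-13=117-22=95


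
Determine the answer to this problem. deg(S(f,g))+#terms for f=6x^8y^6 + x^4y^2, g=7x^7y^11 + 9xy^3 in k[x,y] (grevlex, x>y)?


LT(f)=6x^8y^6, LT(g)=7x^7y^11
lcm(LM)=x^8y^11
S(f,g) (scaled by 42 to clear denominators) = 7y^5*f - 6x*g = 7x^4y^7 - 54x^2y^3
2 terms, deg 11.
11+2=13


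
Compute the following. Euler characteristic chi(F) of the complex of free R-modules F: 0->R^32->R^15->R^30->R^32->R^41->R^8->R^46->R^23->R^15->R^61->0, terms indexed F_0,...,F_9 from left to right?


chi = sum (-1)^i * rank:
(-1)^0*32=32
(-1)^1*15=-15
(-1)^2*30=30
(-1)^3*32=-32
(-1)^4*41=41
(-1)^5*8=-8
(-1)^6*46=46
(-1)^7*23=-23
(-1)^8*15=15
(-1)^9*61=-61
chi=25


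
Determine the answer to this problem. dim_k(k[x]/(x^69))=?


Basis: 1,x,...,x^68
dim=69


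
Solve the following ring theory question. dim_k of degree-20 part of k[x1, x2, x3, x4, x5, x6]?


C(d+n-1,n-1)=C(25,5)=53130


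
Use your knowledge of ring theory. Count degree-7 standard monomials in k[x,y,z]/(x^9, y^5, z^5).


Need i<9, j<5, k<5 with i+j+k=7.
For each i, j ranges over max(0,7-i-4)..min(4,7-i):
  i=0: j in [3,4] -> 2
  i=1: j in [2,4] -> 3
  i=2: j in [1,4] -> 4
  i=3: j in [0,4] -> 5
  i=4: j in [0,3] -> 4
  i=5: j in [0,2] -> 3
  i=6: j in [0,1] -> 2
  i=7: j in [0,0] -> 1
H(7) = 2+3+4+5+4+3+2+1 = 24


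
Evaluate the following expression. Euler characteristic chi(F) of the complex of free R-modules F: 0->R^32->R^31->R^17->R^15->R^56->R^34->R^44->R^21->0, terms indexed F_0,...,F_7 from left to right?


chi = sum (-1)^i * rank:
(-1)^0*32=32
(-1)^1*31=-31
(-1)^2*17=17
(-1)^3*15=-15
(-1)^4*56=56
(-1)^5*34=-34
(-1)^6*44=44
(-1)^7*21=-21
chi=48


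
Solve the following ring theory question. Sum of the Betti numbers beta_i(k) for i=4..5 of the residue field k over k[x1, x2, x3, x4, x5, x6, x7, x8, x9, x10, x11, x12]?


Koszul resolution: beta_i(k)=C(n,i), n=12
C(12,4)=495, C(12,5)=792
Sum=1287


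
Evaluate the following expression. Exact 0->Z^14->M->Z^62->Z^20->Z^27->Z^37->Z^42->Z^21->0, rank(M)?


Alt sum=0:
(-1)^0*14 + (-1)^1*? + (-1)^2*62 + (-1)^3*20 + (-1)^4*27 + (-1)^5*37 + (-1)^6*42 + (-1)^7*21=0
rank(M)=67


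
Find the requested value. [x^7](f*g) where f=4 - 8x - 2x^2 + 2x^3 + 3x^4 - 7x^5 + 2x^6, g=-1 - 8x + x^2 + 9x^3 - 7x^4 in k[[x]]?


[x^7] = sum a_i*b_j, i+j=7
  2*-7=-14
  3*9=27
  -7*1=-7
  2*-8=-16
Sum=-10


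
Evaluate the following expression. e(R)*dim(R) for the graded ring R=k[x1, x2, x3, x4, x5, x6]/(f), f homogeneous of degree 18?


e(R)=deg(f)=18, dim(R)=6-1=5
e*dim=18*5=90


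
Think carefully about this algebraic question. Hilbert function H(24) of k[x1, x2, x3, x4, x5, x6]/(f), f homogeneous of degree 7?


C(29,5)-C(22,5)=118755-26334=92421


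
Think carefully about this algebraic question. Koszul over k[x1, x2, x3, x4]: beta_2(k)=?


C(n,i)=C(4,2)=6


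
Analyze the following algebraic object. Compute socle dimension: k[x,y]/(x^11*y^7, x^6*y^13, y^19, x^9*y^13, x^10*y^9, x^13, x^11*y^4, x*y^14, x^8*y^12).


Socle = ann(m) = span of standard monomials u with x*u, y*u in I (staircase corners).
Redundant generators: x^11*y^7, x^9*y^13
Minimal generators: x^13, x^11*y^4, x^10*y^9, x^8*y^12, x^6*y^13, x*y^14, y^19
Corners: y^18, x^5y^13, x^7y^12, x^9y^11, x^10y^8, x^12y^3
Socle dim=6


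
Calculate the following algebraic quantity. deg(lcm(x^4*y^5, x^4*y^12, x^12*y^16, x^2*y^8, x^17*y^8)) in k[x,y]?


lcm = componentwise max:
x: max(4,4,12,2,17)=17
y: max(5,12,16,8,8)=16
Total=17+16=33


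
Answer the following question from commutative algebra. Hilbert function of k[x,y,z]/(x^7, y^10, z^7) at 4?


Need i<7, j<10, k<7 with i+j+k=4.
For each i, j ranges over max(0,4-i-6)..min(9,4-i):
  i=0: j in [0,4] -> 5
  i=1: j in [0,3] -> 4
  i=2: j in [0,2] -> 3
  i=3: j in [0,1] -> 2
  i=4: j in [0,0] -> 1
H(4) = 5+4+3+2+1 = 15


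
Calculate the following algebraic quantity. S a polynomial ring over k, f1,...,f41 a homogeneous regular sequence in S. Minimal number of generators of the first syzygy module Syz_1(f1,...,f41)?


Regular sequence => Koszul complex is the minimal free resolution.
Syz_1 minimally generated by Koszul relations f_i*e_j - f_j*e_i (i<j): mu(Syz_1) = beta_2 = C(m,2) = m(m-1)/2
m=41
41*40/2 = 820


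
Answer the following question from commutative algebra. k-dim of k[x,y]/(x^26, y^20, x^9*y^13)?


k[x,y]/I, I = (x^26, y^20, x^9*y^13)
Rect: 26x20=520. Corner: (26-9)x(20-13)=119.
dim = 520-119 = 401


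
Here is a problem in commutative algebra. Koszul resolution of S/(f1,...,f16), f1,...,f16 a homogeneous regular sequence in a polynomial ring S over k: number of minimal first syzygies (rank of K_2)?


Regular sequence => Koszul complex is the minimal free resolution.
Syz_1 minimally generated by Koszul relations f_i*e_j - f_j*e_i (i<j): mu(Syz_1) = beta_2 = C(m,2) = m(m-1)/2
m=16
16*15/2 = 120


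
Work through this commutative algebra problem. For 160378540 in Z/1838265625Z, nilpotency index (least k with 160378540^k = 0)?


160378540^k mod 1838265625:
k=1: 160378540
k=2: 595547225
k=3: 1228754625
k=4: 1757231875
k=5: 210087500
k=6: 0
First zero at k = 6


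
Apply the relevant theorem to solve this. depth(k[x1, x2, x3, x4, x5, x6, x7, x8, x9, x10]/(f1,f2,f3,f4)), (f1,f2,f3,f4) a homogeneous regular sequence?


depth(R)=10
depth(R/I)=10-4=6


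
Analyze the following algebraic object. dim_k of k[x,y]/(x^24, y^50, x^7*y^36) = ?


k[x,y]/I, I = (x^24, y^50, x^7*y^36)
Rect: 24x50=1200. Corner: (24-7)x(50-36)=238.
dim = 1200-238 = 962


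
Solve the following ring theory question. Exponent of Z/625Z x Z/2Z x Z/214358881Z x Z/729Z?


Exponent = lcm of the cyclic orders; pairwise coprime => product.
5^4*2^1*11^8*3^6=625*2*214358881*729=195334530311250


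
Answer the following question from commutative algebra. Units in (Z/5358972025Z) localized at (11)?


Local ring = Z/214358881Z.
phi(214358881) = 11^7*(11-1) = 194871710


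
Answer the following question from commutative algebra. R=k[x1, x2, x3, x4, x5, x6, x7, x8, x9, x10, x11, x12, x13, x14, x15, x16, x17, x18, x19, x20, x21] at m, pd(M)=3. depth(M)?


pd+depth=depth(R)=21
depth=21-3=18


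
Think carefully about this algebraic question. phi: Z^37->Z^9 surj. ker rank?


rank(ker) = 37-9 = 28


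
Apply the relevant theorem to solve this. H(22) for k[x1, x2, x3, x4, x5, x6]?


C(d+n-1,n-1)=C(27,5)=80730


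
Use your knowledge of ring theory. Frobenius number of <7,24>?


gcd(7,24)=1 => F=ab-a-b=7*24-7-24=168-31=137


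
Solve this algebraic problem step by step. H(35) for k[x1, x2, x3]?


C(d+n-1,n-1)=C(37,2)=666


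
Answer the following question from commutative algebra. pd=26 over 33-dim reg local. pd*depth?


pd+depth=33
depth=33-26=7
pd*depth=26*7=182


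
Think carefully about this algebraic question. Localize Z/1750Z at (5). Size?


5-primary part: 1750=5^3*14
Size=5^3=125


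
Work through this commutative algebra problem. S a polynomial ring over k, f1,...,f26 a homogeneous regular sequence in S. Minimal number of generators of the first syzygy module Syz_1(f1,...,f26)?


Regular sequence => Koszul complex is the minimal free resolution.
Syz_1 minimally generated by Koszul relations f_i*e_j - f_j*e_i (i<j): mu(Syz_1) = beta_2 = C(m,2) = m(m-1)/2
m=26
26*25/2 = 325


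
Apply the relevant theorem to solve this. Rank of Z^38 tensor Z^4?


rank(M(x)N) = rank(M)*rank(N)
38*4 = 152


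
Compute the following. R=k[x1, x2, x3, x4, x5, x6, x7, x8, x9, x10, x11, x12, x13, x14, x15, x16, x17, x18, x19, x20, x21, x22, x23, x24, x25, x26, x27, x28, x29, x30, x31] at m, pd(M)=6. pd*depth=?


pd+depth=31
depth=31-6=25
pd*depth=6*25=150


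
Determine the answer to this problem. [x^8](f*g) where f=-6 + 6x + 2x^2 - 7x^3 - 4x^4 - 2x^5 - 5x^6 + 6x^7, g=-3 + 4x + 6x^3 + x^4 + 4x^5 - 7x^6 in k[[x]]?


[x^8] = sum a_i*b_j, i+j=8
  2*-7=-14
  -7*4=-28
  -4*1=-4
  -2*6=-12
  6*4=24
Sum=-34


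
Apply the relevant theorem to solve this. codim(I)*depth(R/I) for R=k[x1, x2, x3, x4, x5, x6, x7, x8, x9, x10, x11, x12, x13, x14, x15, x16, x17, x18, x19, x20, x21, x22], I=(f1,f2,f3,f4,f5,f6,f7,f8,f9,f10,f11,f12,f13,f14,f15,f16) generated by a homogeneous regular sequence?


codim=16, depth=dim(R/I)=22-16=6
Product=16*6=96


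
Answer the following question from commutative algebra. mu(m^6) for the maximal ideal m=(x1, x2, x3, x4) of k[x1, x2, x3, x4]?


Graded Nakayama: mu(m^d) = dim_k (m^d/m^(d+1)) = #degree-6 monomials in 4 vars
C(n+d-1,d)=C(9,6)=84
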